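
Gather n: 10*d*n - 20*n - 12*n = n*(10*d - 32)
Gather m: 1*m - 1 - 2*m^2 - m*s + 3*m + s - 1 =-2*m^2 + m*(4 - s) + s - 2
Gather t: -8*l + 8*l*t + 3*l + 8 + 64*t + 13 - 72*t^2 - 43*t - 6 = -5*l - 72*t^2 + t*(8*l + 21) + 15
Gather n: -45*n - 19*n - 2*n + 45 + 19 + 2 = 66 - 66*n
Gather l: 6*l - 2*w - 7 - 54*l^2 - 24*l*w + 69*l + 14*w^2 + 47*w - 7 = -54*l^2 + l*(75 - 24*w) + 14*w^2 + 45*w - 14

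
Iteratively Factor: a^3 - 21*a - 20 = (a - 5)*(a^2 + 5*a + 4) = (a - 5)*(a + 4)*(a + 1)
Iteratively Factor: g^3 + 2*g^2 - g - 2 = (g + 2)*(g^2 - 1) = (g + 1)*(g + 2)*(g - 1)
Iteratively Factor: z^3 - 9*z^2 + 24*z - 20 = (z - 2)*(z^2 - 7*z + 10) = (z - 5)*(z - 2)*(z - 2)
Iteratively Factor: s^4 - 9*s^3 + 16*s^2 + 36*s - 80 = (s - 5)*(s^3 - 4*s^2 - 4*s + 16) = (s - 5)*(s - 4)*(s^2 - 4) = (s - 5)*(s - 4)*(s + 2)*(s - 2)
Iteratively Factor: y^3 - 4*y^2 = (y)*(y^2 - 4*y) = y^2*(y - 4)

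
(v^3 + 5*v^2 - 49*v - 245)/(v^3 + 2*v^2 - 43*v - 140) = (v + 7)/(v + 4)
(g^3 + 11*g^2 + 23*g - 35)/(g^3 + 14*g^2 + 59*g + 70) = (g - 1)/(g + 2)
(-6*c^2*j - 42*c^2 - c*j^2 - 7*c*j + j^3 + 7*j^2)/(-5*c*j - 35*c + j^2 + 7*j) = (6*c^2 + c*j - j^2)/(5*c - j)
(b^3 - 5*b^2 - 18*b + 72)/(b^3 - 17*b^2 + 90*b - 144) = (b + 4)/(b - 8)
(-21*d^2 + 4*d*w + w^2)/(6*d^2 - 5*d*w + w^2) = (7*d + w)/(-2*d + w)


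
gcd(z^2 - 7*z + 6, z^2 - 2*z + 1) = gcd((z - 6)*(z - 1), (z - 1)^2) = z - 1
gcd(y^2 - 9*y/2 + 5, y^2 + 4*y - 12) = y - 2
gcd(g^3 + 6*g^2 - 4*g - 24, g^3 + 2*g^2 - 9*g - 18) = g + 2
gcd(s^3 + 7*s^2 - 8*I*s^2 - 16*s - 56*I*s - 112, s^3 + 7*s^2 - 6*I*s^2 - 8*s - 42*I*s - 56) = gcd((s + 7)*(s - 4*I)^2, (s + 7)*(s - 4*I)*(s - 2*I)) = s^2 + s*(7 - 4*I) - 28*I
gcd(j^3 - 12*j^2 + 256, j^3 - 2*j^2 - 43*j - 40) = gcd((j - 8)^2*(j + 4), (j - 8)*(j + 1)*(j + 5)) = j - 8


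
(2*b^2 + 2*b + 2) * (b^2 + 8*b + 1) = 2*b^4 + 18*b^3 + 20*b^2 + 18*b + 2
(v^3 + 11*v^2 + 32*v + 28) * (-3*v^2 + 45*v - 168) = -3*v^5 + 12*v^4 + 231*v^3 - 492*v^2 - 4116*v - 4704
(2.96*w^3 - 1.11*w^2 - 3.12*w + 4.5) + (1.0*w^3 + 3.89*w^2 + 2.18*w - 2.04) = 3.96*w^3 + 2.78*w^2 - 0.94*w + 2.46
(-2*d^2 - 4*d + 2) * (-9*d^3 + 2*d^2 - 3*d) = 18*d^5 + 32*d^4 - 20*d^3 + 16*d^2 - 6*d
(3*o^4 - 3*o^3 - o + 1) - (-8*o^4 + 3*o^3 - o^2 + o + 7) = 11*o^4 - 6*o^3 + o^2 - 2*o - 6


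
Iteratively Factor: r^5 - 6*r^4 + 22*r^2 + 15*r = (r + 1)*(r^4 - 7*r^3 + 7*r^2 + 15*r) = (r - 5)*(r + 1)*(r^3 - 2*r^2 - 3*r) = (r - 5)*(r + 1)^2*(r^2 - 3*r) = r*(r - 5)*(r + 1)^2*(r - 3)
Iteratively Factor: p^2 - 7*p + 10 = (p - 2)*(p - 5)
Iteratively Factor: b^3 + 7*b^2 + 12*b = (b)*(b^2 + 7*b + 12) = b*(b + 4)*(b + 3)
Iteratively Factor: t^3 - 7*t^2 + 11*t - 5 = (t - 5)*(t^2 - 2*t + 1) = (t - 5)*(t - 1)*(t - 1)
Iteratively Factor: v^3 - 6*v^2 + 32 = (v - 4)*(v^2 - 2*v - 8) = (v - 4)*(v + 2)*(v - 4)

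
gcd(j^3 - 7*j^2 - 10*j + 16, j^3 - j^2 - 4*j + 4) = j^2 + j - 2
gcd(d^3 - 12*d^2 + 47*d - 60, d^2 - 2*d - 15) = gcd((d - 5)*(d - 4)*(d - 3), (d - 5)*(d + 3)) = d - 5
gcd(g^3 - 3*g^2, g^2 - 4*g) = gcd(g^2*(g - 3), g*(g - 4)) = g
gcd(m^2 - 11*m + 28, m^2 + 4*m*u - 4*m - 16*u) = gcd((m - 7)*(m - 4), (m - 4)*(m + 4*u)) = m - 4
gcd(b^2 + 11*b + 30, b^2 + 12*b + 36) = b + 6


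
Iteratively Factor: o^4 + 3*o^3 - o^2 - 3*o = (o + 1)*(o^3 + 2*o^2 - 3*o) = (o - 1)*(o + 1)*(o^2 + 3*o) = (o - 1)*(o + 1)*(o + 3)*(o)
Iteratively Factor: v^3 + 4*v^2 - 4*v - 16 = (v + 4)*(v^2 - 4) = (v - 2)*(v + 4)*(v + 2)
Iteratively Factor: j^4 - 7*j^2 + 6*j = (j - 2)*(j^3 + 2*j^2 - 3*j) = (j - 2)*(j + 3)*(j^2 - j) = (j - 2)*(j - 1)*(j + 3)*(j)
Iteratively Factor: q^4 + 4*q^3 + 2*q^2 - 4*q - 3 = (q - 1)*(q^3 + 5*q^2 + 7*q + 3) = (q - 1)*(q + 3)*(q^2 + 2*q + 1) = (q - 1)*(q + 1)*(q + 3)*(q + 1)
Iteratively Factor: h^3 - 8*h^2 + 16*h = (h - 4)*(h^2 - 4*h) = h*(h - 4)*(h - 4)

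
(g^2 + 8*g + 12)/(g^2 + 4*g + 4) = (g + 6)/(g + 2)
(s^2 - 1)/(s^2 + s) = (s - 1)/s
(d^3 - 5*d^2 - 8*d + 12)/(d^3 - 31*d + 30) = (d^2 - 4*d - 12)/(d^2 + d - 30)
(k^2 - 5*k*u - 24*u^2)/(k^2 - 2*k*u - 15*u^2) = (-k + 8*u)/(-k + 5*u)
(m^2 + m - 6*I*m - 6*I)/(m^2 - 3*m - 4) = (m - 6*I)/(m - 4)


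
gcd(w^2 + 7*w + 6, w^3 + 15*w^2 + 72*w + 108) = w + 6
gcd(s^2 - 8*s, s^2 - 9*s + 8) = s - 8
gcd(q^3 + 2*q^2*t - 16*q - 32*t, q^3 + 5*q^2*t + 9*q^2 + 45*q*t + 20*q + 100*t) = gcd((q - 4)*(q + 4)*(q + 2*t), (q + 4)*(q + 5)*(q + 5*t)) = q + 4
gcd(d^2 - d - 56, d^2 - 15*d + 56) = d - 8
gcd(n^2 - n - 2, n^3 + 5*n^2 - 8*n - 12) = n^2 - n - 2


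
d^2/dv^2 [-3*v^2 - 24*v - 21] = -6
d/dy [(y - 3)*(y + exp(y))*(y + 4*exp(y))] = (y - 3)*(y + exp(y))*(4*exp(y) + 1) + (y - 3)*(y + 4*exp(y))*(exp(y) + 1) + (y + exp(y))*(y + 4*exp(y))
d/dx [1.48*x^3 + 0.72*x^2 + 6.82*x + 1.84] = 4.44*x^2 + 1.44*x + 6.82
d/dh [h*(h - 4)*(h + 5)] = 3*h^2 + 2*h - 20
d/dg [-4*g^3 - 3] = -12*g^2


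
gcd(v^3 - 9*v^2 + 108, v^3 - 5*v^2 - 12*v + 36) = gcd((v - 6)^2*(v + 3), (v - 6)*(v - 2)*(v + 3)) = v^2 - 3*v - 18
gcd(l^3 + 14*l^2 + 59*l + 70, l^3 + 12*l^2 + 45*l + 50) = l^2 + 7*l + 10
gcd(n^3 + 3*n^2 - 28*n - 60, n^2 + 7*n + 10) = n + 2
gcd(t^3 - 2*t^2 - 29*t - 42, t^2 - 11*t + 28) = t - 7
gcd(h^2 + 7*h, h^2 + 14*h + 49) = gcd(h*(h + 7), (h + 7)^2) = h + 7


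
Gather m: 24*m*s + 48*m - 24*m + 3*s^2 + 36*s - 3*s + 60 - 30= m*(24*s + 24) + 3*s^2 + 33*s + 30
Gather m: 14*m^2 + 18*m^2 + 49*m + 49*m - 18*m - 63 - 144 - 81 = 32*m^2 + 80*m - 288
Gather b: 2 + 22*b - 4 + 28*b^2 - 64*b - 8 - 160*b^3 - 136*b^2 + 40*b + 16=-160*b^3 - 108*b^2 - 2*b + 6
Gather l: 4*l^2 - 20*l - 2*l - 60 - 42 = 4*l^2 - 22*l - 102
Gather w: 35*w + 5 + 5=35*w + 10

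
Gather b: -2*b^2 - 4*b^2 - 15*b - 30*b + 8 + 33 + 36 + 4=-6*b^2 - 45*b + 81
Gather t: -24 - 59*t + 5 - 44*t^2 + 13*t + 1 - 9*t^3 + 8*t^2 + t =-9*t^3 - 36*t^2 - 45*t - 18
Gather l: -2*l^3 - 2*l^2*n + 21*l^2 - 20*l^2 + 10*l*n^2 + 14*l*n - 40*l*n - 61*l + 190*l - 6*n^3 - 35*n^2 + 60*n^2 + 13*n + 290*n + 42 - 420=-2*l^3 + l^2*(1 - 2*n) + l*(10*n^2 - 26*n + 129) - 6*n^3 + 25*n^2 + 303*n - 378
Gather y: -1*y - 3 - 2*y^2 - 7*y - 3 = -2*y^2 - 8*y - 6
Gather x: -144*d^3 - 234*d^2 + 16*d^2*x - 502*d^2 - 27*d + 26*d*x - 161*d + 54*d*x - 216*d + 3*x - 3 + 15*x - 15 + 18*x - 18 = -144*d^3 - 736*d^2 - 404*d + x*(16*d^2 + 80*d + 36) - 36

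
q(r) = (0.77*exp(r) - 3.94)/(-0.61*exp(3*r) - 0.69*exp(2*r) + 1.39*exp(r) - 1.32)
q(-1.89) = 3.39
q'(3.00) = 0.00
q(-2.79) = 3.15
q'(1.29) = -0.18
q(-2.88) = 3.13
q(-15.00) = 2.98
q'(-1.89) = 0.41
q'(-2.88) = 0.15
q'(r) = (0.77*exp(r) - 3.94)*(1.83*exp(3*r) + 1.38*exp(2*r) - 1.39*exp(r))/(-0.61*exp(3*r) - 0.69*exp(2*r) + 1.39*exp(r) - 1.32)^2 + 0.77*exp(r)/(-0.61*exp(3*r) - 0.69*exp(2*r) + 1.39*exp(r) - 1.32)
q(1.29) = 0.03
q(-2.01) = 3.34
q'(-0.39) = -1.72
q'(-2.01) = 0.37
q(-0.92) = 3.97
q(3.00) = 0.00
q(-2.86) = 3.13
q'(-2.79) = 0.16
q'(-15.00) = 0.00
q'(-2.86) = 0.15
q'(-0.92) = 0.62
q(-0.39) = 3.87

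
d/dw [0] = 0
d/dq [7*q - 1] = 7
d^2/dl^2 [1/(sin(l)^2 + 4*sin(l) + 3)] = 2*(-2*sin(l)^3 - 4*sin(l)^2 + 5*sin(l) + 13)/((sin(l) + 1)^2*(sin(l) + 3)^3)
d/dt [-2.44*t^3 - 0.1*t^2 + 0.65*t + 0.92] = -7.32*t^2 - 0.2*t + 0.65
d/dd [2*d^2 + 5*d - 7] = 4*d + 5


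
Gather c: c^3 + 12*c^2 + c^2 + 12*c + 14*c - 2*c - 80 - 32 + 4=c^3 + 13*c^2 + 24*c - 108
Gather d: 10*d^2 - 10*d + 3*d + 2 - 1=10*d^2 - 7*d + 1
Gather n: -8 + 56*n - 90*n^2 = -90*n^2 + 56*n - 8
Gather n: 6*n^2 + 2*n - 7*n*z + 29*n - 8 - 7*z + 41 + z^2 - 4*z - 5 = 6*n^2 + n*(31 - 7*z) + z^2 - 11*z + 28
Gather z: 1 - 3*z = 1 - 3*z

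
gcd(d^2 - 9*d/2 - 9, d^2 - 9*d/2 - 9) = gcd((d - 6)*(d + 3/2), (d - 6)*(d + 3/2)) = d^2 - 9*d/2 - 9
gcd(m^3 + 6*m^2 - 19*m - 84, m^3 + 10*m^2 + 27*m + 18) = m + 3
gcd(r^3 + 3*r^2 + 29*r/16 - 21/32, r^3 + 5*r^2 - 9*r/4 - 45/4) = r + 3/2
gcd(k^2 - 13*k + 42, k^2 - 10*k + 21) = k - 7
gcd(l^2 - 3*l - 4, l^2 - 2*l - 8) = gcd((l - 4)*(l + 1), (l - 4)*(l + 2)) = l - 4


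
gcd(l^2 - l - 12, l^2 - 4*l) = l - 4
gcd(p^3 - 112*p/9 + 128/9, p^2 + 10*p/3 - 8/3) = p + 4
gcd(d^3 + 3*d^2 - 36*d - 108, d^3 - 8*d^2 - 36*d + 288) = d^2 - 36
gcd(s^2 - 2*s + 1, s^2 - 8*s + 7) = s - 1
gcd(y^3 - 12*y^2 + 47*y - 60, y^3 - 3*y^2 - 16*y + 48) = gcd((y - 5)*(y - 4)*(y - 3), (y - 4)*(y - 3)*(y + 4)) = y^2 - 7*y + 12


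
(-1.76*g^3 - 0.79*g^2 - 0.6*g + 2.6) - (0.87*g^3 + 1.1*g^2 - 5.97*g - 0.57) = -2.63*g^3 - 1.89*g^2 + 5.37*g + 3.17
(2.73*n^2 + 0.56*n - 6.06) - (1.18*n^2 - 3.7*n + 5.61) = 1.55*n^2 + 4.26*n - 11.67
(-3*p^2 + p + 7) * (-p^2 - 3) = 3*p^4 - p^3 + 2*p^2 - 3*p - 21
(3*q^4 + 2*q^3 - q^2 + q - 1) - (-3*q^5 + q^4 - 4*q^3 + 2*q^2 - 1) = 3*q^5 + 2*q^4 + 6*q^3 - 3*q^2 + q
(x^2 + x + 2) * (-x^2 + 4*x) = -x^4 + 3*x^3 + 2*x^2 + 8*x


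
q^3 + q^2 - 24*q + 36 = (q - 3)*(q - 2)*(q + 6)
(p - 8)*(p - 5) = p^2 - 13*p + 40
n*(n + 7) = n^2 + 7*n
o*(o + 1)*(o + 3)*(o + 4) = o^4 + 8*o^3 + 19*o^2 + 12*o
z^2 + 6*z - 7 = (z - 1)*(z + 7)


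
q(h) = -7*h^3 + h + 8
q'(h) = 1 - 21*h^2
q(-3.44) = 289.51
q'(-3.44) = -247.51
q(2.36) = -81.65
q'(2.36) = -115.96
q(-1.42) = 26.62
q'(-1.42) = -41.34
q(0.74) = 5.90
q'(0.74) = -10.50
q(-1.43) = 27.04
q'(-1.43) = -41.94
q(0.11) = 8.10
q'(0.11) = 0.75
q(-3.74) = 370.46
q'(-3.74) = -292.74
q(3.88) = -397.00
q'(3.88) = -315.14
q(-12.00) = 12092.00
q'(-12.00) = -3023.00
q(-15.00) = 23618.00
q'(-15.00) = -4724.00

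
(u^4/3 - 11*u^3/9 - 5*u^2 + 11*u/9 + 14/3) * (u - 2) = u^5/3 - 17*u^4/9 - 23*u^3/9 + 101*u^2/9 + 20*u/9 - 28/3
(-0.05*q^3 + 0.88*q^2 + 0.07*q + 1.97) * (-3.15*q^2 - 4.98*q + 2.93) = 0.1575*q^5 - 2.523*q^4 - 4.7494*q^3 - 3.9757*q^2 - 9.6055*q + 5.7721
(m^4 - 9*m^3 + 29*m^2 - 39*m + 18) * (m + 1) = m^5 - 8*m^4 + 20*m^3 - 10*m^2 - 21*m + 18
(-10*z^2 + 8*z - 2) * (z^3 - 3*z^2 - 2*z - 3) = -10*z^5 + 38*z^4 - 6*z^3 + 20*z^2 - 20*z + 6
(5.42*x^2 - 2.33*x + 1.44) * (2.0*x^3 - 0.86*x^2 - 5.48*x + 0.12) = 10.84*x^5 - 9.3212*x^4 - 24.8178*x^3 + 12.1804*x^2 - 8.1708*x + 0.1728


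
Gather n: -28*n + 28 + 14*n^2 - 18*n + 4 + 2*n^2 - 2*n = 16*n^2 - 48*n + 32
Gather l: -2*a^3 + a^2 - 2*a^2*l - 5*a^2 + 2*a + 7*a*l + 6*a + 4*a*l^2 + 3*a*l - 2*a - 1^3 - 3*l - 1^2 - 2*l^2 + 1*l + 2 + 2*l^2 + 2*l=-2*a^3 - 4*a^2 + 4*a*l^2 + 6*a + l*(-2*a^2 + 10*a)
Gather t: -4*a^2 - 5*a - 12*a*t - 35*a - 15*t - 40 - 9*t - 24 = -4*a^2 - 40*a + t*(-12*a - 24) - 64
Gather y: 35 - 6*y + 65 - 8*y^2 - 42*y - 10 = -8*y^2 - 48*y + 90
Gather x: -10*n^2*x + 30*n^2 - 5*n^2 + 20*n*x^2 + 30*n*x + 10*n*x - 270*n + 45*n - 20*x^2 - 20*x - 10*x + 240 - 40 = 25*n^2 - 225*n + x^2*(20*n - 20) + x*(-10*n^2 + 40*n - 30) + 200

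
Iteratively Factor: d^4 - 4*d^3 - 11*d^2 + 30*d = (d - 2)*(d^3 - 2*d^2 - 15*d) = d*(d - 2)*(d^2 - 2*d - 15) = d*(d - 5)*(d - 2)*(d + 3)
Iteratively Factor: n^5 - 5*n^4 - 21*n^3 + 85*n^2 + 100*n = (n + 4)*(n^4 - 9*n^3 + 15*n^2 + 25*n) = (n - 5)*(n + 4)*(n^3 - 4*n^2 - 5*n) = n*(n - 5)*(n + 4)*(n^2 - 4*n - 5) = n*(n - 5)*(n + 1)*(n + 4)*(n - 5)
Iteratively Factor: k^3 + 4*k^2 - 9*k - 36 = (k + 3)*(k^2 + k - 12) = (k + 3)*(k + 4)*(k - 3)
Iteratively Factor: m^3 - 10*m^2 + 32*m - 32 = (m - 2)*(m^2 - 8*m + 16) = (m - 4)*(m - 2)*(m - 4)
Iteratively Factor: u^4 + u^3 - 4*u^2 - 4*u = (u + 1)*(u^3 - 4*u) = (u - 2)*(u + 1)*(u^2 + 2*u) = u*(u - 2)*(u + 1)*(u + 2)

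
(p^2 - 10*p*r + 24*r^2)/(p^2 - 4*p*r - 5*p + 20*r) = (p - 6*r)/(p - 5)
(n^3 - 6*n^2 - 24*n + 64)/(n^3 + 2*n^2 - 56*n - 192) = (n - 2)/(n + 6)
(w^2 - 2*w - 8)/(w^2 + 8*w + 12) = (w - 4)/(w + 6)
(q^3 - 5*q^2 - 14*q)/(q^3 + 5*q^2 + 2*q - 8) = q*(q - 7)/(q^2 + 3*q - 4)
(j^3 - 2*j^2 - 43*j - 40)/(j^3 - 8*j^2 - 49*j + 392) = (j^2 + 6*j + 5)/(j^2 - 49)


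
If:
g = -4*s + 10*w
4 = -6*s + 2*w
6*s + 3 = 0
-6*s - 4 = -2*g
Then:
No Solution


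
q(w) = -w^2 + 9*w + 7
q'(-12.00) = 33.00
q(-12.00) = -245.00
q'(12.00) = -15.00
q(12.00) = -29.00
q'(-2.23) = 13.46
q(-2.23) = -18.04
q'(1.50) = 6.00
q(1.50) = 18.25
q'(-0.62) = 10.24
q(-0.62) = 1.04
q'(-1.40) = 11.80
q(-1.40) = -7.56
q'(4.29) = 0.42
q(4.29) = 27.21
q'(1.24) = 6.52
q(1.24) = 16.62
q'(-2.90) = 14.80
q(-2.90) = -27.51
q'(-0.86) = 10.72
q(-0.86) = -1.48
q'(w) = 9 - 2*w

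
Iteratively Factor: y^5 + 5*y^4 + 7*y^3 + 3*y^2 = (y + 1)*(y^4 + 4*y^3 + 3*y^2) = y*(y + 1)*(y^3 + 4*y^2 + 3*y) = y*(y + 1)^2*(y^2 + 3*y) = y^2*(y + 1)^2*(y + 3)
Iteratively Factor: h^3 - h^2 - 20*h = (h - 5)*(h^2 + 4*h) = h*(h - 5)*(h + 4)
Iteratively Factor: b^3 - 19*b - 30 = (b + 3)*(b^2 - 3*b - 10) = (b + 2)*(b + 3)*(b - 5)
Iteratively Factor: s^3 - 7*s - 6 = (s + 2)*(s^2 - 2*s - 3) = (s - 3)*(s + 2)*(s + 1)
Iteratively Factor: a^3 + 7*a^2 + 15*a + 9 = (a + 3)*(a^2 + 4*a + 3) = (a + 1)*(a + 3)*(a + 3)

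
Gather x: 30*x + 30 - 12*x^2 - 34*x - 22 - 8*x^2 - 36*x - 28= -20*x^2 - 40*x - 20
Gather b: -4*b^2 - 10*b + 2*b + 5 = -4*b^2 - 8*b + 5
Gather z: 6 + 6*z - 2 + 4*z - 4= 10*z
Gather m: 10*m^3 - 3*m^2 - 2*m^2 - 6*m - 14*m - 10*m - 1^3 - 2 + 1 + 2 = 10*m^3 - 5*m^2 - 30*m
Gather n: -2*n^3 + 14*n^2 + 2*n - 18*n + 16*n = -2*n^3 + 14*n^2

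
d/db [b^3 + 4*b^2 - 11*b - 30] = 3*b^2 + 8*b - 11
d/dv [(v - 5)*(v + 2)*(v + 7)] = 3*v^2 + 8*v - 31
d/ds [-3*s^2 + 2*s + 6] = 2 - 6*s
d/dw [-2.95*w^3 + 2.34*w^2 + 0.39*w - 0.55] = -8.85*w^2 + 4.68*w + 0.39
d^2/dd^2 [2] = 0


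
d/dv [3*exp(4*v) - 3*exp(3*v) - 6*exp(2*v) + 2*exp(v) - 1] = (12*exp(3*v) - 9*exp(2*v) - 12*exp(v) + 2)*exp(v)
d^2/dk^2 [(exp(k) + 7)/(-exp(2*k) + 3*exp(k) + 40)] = (-exp(4*k) - 31*exp(3*k) - 177*exp(2*k) - 1063*exp(k) - 760)*exp(k)/(exp(6*k) - 9*exp(5*k) - 93*exp(4*k) + 693*exp(3*k) + 3720*exp(2*k) - 14400*exp(k) - 64000)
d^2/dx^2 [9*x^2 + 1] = 18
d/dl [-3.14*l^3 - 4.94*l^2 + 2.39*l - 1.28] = -9.42*l^2 - 9.88*l + 2.39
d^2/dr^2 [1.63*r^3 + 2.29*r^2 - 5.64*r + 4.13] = 9.78*r + 4.58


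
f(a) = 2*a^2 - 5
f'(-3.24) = -12.96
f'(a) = 4*a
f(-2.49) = 7.40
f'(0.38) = 1.52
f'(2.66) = 10.64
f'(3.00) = 12.00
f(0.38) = -4.71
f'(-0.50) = -2.00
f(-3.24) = 16.00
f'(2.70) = 10.80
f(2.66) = 9.15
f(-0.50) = -4.50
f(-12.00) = 283.00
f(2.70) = 9.58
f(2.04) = 3.32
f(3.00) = 13.00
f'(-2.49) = -9.96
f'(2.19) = 8.76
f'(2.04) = 8.16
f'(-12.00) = -48.00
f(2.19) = 4.59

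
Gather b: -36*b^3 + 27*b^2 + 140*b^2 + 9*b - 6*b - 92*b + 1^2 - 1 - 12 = -36*b^3 + 167*b^2 - 89*b - 12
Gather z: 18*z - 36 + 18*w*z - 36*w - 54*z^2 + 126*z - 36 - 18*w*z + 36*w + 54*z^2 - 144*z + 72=0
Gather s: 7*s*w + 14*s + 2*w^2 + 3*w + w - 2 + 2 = s*(7*w + 14) + 2*w^2 + 4*w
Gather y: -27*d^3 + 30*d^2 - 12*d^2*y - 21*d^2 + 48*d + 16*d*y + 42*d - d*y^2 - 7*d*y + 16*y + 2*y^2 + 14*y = -27*d^3 + 9*d^2 + 90*d + y^2*(2 - d) + y*(-12*d^2 + 9*d + 30)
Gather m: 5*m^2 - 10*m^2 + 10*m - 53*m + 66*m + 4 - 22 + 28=-5*m^2 + 23*m + 10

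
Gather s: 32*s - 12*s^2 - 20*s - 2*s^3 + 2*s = -2*s^3 - 12*s^2 + 14*s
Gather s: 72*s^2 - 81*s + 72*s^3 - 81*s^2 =72*s^3 - 9*s^2 - 81*s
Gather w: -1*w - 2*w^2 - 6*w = -2*w^2 - 7*w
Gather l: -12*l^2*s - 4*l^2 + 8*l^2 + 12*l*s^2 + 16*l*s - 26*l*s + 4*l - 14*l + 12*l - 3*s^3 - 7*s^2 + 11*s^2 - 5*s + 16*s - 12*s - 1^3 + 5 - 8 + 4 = l^2*(4 - 12*s) + l*(12*s^2 - 10*s + 2) - 3*s^3 + 4*s^2 - s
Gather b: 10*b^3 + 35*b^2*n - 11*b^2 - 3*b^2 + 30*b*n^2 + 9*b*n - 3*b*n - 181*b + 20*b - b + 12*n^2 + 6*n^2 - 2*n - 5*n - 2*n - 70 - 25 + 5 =10*b^3 + b^2*(35*n - 14) + b*(30*n^2 + 6*n - 162) + 18*n^2 - 9*n - 90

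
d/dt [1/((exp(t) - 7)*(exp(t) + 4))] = (3 - 2*exp(t))*exp(t)/(exp(4*t) - 6*exp(3*t) - 47*exp(2*t) + 168*exp(t) + 784)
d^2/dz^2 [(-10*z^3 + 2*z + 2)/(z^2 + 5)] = 4*(26*z^3 + 3*z^2 - 390*z - 5)/(z^6 + 15*z^4 + 75*z^2 + 125)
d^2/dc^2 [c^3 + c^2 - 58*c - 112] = 6*c + 2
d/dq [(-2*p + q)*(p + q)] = -p + 2*q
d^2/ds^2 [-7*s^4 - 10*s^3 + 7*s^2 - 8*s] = -84*s^2 - 60*s + 14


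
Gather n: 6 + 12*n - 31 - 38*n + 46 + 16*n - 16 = 5 - 10*n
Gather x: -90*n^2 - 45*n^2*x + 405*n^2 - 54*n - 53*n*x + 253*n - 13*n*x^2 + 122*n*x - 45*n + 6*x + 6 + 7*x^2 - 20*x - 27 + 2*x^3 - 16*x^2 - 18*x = 315*n^2 + 154*n + 2*x^3 + x^2*(-13*n - 9) + x*(-45*n^2 + 69*n - 32) - 21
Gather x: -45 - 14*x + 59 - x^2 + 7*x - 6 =-x^2 - 7*x + 8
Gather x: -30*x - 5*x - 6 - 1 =-35*x - 7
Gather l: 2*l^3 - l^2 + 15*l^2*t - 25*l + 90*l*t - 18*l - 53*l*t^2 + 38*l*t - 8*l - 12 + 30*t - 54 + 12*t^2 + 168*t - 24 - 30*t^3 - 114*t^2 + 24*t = 2*l^3 + l^2*(15*t - 1) + l*(-53*t^2 + 128*t - 51) - 30*t^3 - 102*t^2 + 222*t - 90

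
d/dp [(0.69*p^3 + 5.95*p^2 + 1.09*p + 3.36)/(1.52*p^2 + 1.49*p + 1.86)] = (1.0488*p^4 + 2.0562*p^3 + 11.0589*p^2 + 11.9196*p - 2.979)/(2.3104*p^4 + 4.5296*p^3 + 7.8745*p^2 + 5.5428*p + 3.4596)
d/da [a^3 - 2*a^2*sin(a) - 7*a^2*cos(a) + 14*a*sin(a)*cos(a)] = 7*a^2*sin(a) - 2*a^2*cos(a) + 3*a^2 - 4*a*sin(a) - 14*a*cos(a) + 14*a*cos(2*a) + 7*sin(2*a)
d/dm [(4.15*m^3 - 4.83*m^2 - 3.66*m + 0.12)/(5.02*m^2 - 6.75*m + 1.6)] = (20.833*m^4 - 56.025*m^3 + 70.8957*m^2 - 16.6608*m - 5.046)/(25.2004*m^4 - 67.77*m^3 + 61.6265*m^2 - 21.6*m + 2.56)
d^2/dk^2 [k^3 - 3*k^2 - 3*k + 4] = 6*k - 6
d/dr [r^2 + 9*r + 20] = 2*r + 9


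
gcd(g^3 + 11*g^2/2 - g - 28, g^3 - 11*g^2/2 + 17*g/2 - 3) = g - 2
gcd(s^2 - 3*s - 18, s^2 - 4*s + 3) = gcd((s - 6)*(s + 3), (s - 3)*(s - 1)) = 1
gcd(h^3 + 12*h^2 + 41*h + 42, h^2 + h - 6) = h + 3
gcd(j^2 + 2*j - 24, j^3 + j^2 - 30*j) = j + 6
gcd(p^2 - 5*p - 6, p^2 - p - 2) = p + 1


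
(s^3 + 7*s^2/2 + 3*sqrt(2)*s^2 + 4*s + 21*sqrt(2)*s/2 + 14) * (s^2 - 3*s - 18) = s^5 + s^4/2 + 3*sqrt(2)*s^4 - 49*s^3/2 + 3*sqrt(2)*s^3/2 - 171*sqrt(2)*s^2/2 - 61*s^2 - 189*sqrt(2)*s - 114*s - 252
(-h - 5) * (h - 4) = -h^2 - h + 20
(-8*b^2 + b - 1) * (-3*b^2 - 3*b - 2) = 24*b^4 + 21*b^3 + 16*b^2 + b + 2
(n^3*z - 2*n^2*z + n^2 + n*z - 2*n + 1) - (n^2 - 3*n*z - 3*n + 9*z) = n^3*z - 2*n^2*z + 4*n*z + n - 9*z + 1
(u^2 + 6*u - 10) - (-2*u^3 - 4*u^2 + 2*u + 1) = 2*u^3 + 5*u^2 + 4*u - 11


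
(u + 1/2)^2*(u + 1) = u^3 + 2*u^2 + 5*u/4 + 1/4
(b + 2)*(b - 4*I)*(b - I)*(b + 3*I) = b^4 + 2*b^3 - 2*I*b^3 + 11*b^2 - 4*I*b^2 + 22*b - 12*I*b - 24*I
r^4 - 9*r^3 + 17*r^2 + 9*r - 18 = (r - 6)*(r - 3)*(r - 1)*(r + 1)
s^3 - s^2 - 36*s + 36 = (s - 6)*(s - 1)*(s + 6)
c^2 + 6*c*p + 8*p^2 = (c + 2*p)*(c + 4*p)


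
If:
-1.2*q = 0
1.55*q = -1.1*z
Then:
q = 0.00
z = 0.00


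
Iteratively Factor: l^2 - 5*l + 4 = (l - 1)*(l - 4)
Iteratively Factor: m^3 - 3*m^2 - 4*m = (m - 4)*(m^2 + m) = (m - 4)*(m + 1)*(m)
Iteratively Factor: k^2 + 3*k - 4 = (k - 1)*(k + 4)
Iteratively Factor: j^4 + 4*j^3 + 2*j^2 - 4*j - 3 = (j + 3)*(j^3 + j^2 - j - 1) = (j + 1)*(j + 3)*(j^2 - 1) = (j + 1)^2*(j + 3)*(j - 1)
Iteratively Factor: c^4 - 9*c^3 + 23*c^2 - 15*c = (c - 1)*(c^3 - 8*c^2 + 15*c) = c*(c - 1)*(c^2 - 8*c + 15) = c*(c - 3)*(c - 1)*(c - 5)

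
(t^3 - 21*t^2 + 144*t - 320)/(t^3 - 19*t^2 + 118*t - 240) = (t - 8)/(t - 6)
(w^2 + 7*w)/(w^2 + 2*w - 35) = w/(w - 5)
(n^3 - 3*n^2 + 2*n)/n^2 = n - 3 + 2/n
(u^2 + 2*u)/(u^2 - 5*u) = (u + 2)/(u - 5)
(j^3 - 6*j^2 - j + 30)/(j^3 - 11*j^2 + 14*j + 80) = (j - 3)/(j - 8)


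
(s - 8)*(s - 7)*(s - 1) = s^3 - 16*s^2 + 71*s - 56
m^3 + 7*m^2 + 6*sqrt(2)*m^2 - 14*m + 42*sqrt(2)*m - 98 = (m + 7)*(m - sqrt(2))*(m + 7*sqrt(2))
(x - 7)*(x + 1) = x^2 - 6*x - 7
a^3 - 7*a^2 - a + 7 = (a - 7)*(a - 1)*(a + 1)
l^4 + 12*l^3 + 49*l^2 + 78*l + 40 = (l + 1)*(l + 2)*(l + 4)*(l + 5)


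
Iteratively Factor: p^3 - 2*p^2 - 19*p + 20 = (p - 5)*(p^2 + 3*p - 4) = (p - 5)*(p + 4)*(p - 1)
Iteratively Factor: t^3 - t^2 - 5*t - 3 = (t + 1)*(t^2 - 2*t - 3) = (t + 1)^2*(t - 3)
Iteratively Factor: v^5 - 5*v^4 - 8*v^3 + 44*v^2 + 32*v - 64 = (v - 1)*(v^4 - 4*v^3 - 12*v^2 + 32*v + 64) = (v - 4)*(v - 1)*(v^3 - 12*v - 16) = (v - 4)*(v - 1)*(v + 2)*(v^2 - 2*v - 8) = (v - 4)*(v - 1)*(v + 2)^2*(v - 4)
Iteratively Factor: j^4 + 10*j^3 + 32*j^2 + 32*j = (j + 4)*(j^3 + 6*j^2 + 8*j) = (j + 4)^2*(j^2 + 2*j) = j*(j + 4)^2*(j + 2)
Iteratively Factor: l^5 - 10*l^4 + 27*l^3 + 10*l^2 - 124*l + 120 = (l - 2)*(l^4 - 8*l^3 + 11*l^2 + 32*l - 60) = (l - 2)^2*(l^3 - 6*l^2 - l + 30) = (l - 3)*(l - 2)^2*(l^2 - 3*l - 10) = (l - 5)*(l - 3)*(l - 2)^2*(l + 2)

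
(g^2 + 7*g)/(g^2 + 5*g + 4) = g*(g + 7)/(g^2 + 5*g + 4)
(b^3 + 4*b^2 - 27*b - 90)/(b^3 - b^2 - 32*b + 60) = (b + 3)/(b - 2)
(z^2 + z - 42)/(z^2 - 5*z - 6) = (z + 7)/(z + 1)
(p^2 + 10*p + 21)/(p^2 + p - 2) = (p^2 + 10*p + 21)/(p^2 + p - 2)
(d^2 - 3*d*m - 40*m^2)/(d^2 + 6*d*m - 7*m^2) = (d^2 - 3*d*m - 40*m^2)/(d^2 + 6*d*m - 7*m^2)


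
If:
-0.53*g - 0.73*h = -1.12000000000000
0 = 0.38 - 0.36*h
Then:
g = 0.66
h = 1.06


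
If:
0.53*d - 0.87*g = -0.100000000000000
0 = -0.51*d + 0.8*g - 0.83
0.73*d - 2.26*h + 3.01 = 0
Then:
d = -32.59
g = -19.74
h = -9.20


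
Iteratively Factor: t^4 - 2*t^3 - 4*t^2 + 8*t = (t - 2)*(t^3 - 4*t) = (t - 2)^2*(t^2 + 2*t) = t*(t - 2)^2*(t + 2)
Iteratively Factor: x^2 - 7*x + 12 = (x - 4)*(x - 3)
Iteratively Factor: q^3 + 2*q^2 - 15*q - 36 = (q + 3)*(q^2 - q - 12) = (q + 3)^2*(q - 4)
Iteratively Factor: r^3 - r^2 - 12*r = (r)*(r^2 - r - 12) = r*(r - 4)*(r + 3)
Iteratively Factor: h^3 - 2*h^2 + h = (h)*(h^2 - 2*h + 1) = h*(h - 1)*(h - 1)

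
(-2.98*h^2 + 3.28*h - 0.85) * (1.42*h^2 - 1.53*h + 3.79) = -4.2316*h^4 + 9.217*h^3 - 17.5196*h^2 + 13.7317*h - 3.2215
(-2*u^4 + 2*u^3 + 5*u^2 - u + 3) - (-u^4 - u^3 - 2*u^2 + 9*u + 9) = -u^4 + 3*u^3 + 7*u^2 - 10*u - 6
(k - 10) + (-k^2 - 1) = -k^2 + k - 11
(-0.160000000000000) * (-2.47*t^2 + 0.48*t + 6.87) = 0.3952*t^2 - 0.0768*t - 1.0992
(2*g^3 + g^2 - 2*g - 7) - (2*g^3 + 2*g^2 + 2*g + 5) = -g^2 - 4*g - 12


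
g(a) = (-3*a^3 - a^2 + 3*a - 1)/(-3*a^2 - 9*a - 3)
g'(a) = (6*a + 9)*(-3*a^3 - a^2 + 3*a - 1)/(-3*a^2 - 9*a - 3)^2 + (-9*a^2 - 2*a + 3)/(-3*a^2 - 9*a - 3)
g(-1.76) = 1.97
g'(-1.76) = -6.89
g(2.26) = 0.88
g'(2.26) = 0.72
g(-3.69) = -11.75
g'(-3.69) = -3.97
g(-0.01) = 0.35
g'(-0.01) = -2.12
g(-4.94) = -10.12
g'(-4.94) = -0.07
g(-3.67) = -11.84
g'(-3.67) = -4.16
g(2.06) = 0.74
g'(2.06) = 0.69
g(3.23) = 1.62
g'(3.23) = 0.81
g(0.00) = 0.33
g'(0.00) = -2.00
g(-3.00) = -20.67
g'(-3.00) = -38.00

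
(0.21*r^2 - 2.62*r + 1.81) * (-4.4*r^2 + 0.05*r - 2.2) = -0.924*r^4 + 11.5385*r^3 - 8.557*r^2 + 5.8545*r - 3.982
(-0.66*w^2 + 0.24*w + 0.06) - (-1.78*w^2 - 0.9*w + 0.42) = 1.12*w^2 + 1.14*w - 0.36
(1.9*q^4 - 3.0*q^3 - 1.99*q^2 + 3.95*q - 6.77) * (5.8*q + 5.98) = 11.02*q^5 - 6.038*q^4 - 29.482*q^3 + 11.0098*q^2 - 15.645*q - 40.4846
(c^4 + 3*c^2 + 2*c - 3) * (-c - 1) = -c^5 - c^4 - 3*c^3 - 5*c^2 + c + 3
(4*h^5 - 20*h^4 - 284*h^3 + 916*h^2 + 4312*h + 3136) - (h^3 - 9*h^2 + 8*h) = 4*h^5 - 20*h^4 - 285*h^3 + 925*h^2 + 4304*h + 3136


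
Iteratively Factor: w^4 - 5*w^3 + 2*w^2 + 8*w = (w)*(w^3 - 5*w^2 + 2*w + 8) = w*(w + 1)*(w^2 - 6*w + 8) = w*(w - 2)*(w + 1)*(w - 4)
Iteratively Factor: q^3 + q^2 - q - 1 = (q - 1)*(q^2 + 2*q + 1) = (q - 1)*(q + 1)*(q + 1)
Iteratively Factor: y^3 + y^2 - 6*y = (y + 3)*(y^2 - 2*y) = (y - 2)*(y + 3)*(y)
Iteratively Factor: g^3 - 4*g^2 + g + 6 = (g + 1)*(g^2 - 5*g + 6) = (g - 3)*(g + 1)*(g - 2)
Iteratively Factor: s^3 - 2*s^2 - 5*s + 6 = (s - 3)*(s^2 + s - 2) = (s - 3)*(s - 1)*(s + 2)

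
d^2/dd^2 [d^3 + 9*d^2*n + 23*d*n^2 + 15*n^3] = 6*d + 18*n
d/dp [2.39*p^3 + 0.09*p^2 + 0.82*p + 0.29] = 7.17*p^2 + 0.18*p + 0.82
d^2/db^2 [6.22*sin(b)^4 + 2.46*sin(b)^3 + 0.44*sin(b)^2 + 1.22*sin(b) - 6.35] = -99.52*sin(b)^4 - 22.14*sin(b)^3 + 72.88*sin(b)^2 + 13.54*sin(b) + 0.879999999999999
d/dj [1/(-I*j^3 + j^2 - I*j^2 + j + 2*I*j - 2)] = (3*I*j^2 - 2*j + 2*I*j - 1 - 2*I)/(I*j^3 - j^2 + I*j^2 - j - 2*I*j + 2)^2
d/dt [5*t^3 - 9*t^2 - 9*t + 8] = 15*t^2 - 18*t - 9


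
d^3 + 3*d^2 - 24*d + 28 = (d - 2)^2*(d + 7)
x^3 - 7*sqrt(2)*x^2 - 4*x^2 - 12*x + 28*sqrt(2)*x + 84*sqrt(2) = (x - 6)*(x + 2)*(x - 7*sqrt(2))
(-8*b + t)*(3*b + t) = -24*b^2 - 5*b*t + t^2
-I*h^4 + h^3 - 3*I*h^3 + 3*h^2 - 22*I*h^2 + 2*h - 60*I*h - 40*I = (h + 2)*(h - 4*I)*(h + 5*I)*(-I*h - I)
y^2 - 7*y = y*(y - 7)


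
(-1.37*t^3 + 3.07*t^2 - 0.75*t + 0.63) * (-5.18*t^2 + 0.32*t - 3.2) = 7.0966*t^5 - 16.341*t^4 + 9.2514*t^3 - 13.3274*t^2 + 2.6016*t - 2.016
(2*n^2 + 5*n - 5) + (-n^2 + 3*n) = n^2 + 8*n - 5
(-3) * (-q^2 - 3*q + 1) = 3*q^2 + 9*q - 3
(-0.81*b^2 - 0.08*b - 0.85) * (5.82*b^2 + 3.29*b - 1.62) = -4.7142*b^4 - 3.1305*b^3 - 3.898*b^2 - 2.6669*b + 1.377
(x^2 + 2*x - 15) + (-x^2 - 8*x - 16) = -6*x - 31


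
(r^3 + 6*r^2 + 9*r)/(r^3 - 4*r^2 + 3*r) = (r^2 + 6*r + 9)/(r^2 - 4*r + 3)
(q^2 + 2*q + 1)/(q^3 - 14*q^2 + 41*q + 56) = (q + 1)/(q^2 - 15*q + 56)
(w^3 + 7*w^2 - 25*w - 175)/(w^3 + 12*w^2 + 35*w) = (w - 5)/w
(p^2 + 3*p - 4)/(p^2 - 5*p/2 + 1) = 2*(p^2 + 3*p - 4)/(2*p^2 - 5*p + 2)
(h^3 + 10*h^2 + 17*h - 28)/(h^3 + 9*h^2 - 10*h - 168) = (h^2 + 3*h - 4)/(h^2 + 2*h - 24)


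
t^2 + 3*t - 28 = (t - 4)*(t + 7)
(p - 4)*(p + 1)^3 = p^4 - p^3 - 9*p^2 - 11*p - 4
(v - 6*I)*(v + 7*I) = v^2 + I*v + 42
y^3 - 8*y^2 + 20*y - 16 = (y - 4)*(y - 2)^2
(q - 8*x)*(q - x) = q^2 - 9*q*x + 8*x^2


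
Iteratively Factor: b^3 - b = (b + 1)*(b^2 - b) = b*(b + 1)*(b - 1)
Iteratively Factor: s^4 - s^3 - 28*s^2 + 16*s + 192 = (s + 4)*(s^3 - 5*s^2 - 8*s + 48) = (s - 4)*(s + 4)*(s^2 - s - 12) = (s - 4)^2*(s + 4)*(s + 3)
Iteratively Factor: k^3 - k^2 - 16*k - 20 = (k + 2)*(k^2 - 3*k - 10) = (k + 2)^2*(k - 5)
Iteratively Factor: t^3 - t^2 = (t)*(t^2 - t) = t^2*(t - 1)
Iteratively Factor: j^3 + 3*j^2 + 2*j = (j + 2)*(j^2 + j) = j*(j + 2)*(j + 1)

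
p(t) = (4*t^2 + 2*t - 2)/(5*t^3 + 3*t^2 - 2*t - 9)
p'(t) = (8*t + 2)/(5*t^3 + 3*t^2 - 2*t - 9) + (-15*t^2 - 6*t + 2)*(4*t^2 + 2*t - 2)/(5*t^3 + 3*t^2 - 2*t - 9)^2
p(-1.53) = -0.26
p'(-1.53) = 0.24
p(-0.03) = 0.23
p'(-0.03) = -0.25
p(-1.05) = -0.03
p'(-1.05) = 0.65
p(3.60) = 0.22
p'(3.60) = -0.07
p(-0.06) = 0.24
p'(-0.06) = -0.23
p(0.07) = 0.20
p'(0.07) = -0.31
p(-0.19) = 0.26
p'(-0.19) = -0.14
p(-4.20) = -0.19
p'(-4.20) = -0.04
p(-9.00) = -0.09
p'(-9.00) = -0.00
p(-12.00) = -0.07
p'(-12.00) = -0.00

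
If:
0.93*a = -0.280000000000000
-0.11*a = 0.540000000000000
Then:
No Solution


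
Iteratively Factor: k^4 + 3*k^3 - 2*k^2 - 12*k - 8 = (k + 2)*(k^3 + k^2 - 4*k - 4) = (k - 2)*(k + 2)*(k^2 + 3*k + 2) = (k - 2)*(k + 1)*(k + 2)*(k + 2)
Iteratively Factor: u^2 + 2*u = (u)*(u + 2)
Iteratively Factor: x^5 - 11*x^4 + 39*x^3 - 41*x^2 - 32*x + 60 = (x - 3)*(x^4 - 8*x^3 + 15*x^2 + 4*x - 20) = (x - 3)*(x - 2)*(x^3 - 6*x^2 + 3*x + 10) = (x - 3)*(x - 2)^2*(x^2 - 4*x - 5) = (x - 5)*(x - 3)*(x - 2)^2*(x + 1)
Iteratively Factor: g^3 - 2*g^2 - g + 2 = (g - 1)*(g^2 - g - 2) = (g - 1)*(g + 1)*(g - 2)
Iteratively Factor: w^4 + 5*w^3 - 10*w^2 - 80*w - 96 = (w - 4)*(w^3 + 9*w^2 + 26*w + 24) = (w - 4)*(w + 3)*(w^2 + 6*w + 8) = (w - 4)*(w + 2)*(w + 3)*(w + 4)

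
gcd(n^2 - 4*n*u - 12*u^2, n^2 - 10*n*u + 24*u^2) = -n + 6*u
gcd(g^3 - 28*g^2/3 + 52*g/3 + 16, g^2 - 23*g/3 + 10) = g - 6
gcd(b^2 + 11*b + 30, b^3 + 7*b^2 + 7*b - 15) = b + 5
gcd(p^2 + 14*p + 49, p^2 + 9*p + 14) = p + 7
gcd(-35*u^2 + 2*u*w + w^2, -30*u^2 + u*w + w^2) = 5*u - w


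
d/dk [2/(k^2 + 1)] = -4*k/(k^2 + 1)^2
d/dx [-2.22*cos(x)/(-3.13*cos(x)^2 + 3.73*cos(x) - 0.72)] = (6.9486*cos(x)^2 - 1.5984)*sin(x)/(9.7969*cos(x)^4 - 23.3498*cos(x)^3 + 18.4201*cos(x)^2 - 5.3712*cos(x) + 0.5184)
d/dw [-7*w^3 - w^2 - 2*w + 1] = -21*w^2 - 2*w - 2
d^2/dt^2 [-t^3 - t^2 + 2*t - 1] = -6*t - 2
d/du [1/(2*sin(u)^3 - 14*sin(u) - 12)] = (7 - 3*sin(u)^2)*cos(u)/(2*(-sin(u)^3 + 7*sin(u) + 6)^2)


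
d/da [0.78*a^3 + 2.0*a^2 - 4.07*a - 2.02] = 2.34*a^2 + 4.0*a - 4.07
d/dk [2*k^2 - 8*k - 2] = 4*k - 8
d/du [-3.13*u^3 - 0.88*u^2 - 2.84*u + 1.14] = -9.39*u^2 - 1.76*u - 2.84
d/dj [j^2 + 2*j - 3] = 2*j + 2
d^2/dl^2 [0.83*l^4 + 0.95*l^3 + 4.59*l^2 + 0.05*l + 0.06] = 9.96*l^2 + 5.7*l + 9.18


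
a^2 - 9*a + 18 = (a - 6)*(a - 3)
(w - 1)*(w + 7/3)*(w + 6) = w^3 + 22*w^2/3 + 17*w/3 - 14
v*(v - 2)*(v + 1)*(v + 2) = v^4 + v^3 - 4*v^2 - 4*v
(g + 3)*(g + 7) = g^2 + 10*g + 21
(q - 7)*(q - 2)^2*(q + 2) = q^4 - 9*q^3 + 10*q^2 + 36*q - 56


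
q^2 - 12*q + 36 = (q - 6)^2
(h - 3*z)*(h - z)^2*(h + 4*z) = h^4 - h^3*z - 13*h^2*z^2 + 25*h*z^3 - 12*z^4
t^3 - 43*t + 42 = (t - 6)*(t - 1)*(t + 7)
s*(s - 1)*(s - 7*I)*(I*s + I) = I*s^4 + 7*s^3 - I*s^2 - 7*s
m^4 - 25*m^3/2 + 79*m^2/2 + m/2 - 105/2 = (m - 7)*(m - 5)*(m - 3/2)*(m + 1)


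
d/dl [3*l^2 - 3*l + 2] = 6*l - 3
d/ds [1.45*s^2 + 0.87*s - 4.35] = 2.9*s + 0.87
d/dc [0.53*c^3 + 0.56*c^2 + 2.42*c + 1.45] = 1.59*c^2 + 1.12*c + 2.42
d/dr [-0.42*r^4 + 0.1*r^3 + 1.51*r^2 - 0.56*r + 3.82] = -1.68*r^3 + 0.3*r^2 + 3.02*r - 0.56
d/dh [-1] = 0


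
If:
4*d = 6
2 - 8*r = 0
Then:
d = 3/2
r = 1/4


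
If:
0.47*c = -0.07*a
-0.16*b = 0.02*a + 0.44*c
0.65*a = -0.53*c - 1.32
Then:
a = -2.31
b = -0.66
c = 0.34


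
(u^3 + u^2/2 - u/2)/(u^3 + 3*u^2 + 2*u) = (u - 1/2)/(u + 2)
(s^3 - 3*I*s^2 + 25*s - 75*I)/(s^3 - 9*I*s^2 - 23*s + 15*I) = (s + 5*I)/(s - I)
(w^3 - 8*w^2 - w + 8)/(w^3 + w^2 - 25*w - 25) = (w^2 - 9*w + 8)/(w^2 - 25)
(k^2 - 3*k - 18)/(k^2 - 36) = (k + 3)/(k + 6)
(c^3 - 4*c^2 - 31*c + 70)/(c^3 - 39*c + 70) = (c^2 - 2*c - 35)/(c^2 + 2*c - 35)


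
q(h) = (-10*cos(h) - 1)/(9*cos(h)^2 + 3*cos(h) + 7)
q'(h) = (18*sin(h)*cos(h) + 3*sin(h))*(-10*cos(h) - 1)/(9*cos(h)^2 + 3*cos(h) + 7)^2 + 10*sin(h)/(9*cos(h)^2 + 3*cos(h) + 7)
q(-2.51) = 0.68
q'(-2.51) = -0.12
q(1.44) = -0.31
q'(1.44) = 1.10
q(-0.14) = -0.58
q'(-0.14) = 0.02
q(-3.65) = 0.69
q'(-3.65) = 0.05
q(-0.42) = -0.59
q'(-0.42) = 0.03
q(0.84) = -0.59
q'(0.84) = 0.07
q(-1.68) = 0.01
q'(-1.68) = -1.47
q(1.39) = -0.36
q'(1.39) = 0.98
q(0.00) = -0.58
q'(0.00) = 0.00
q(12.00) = -0.59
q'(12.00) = 0.03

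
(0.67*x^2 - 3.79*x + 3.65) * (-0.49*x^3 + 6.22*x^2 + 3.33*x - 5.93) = -0.3283*x^5 + 6.0245*x^4 - 23.1312*x^3 + 6.1092*x^2 + 34.6292*x - 21.6445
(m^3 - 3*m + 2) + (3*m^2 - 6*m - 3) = m^3 + 3*m^2 - 9*m - 1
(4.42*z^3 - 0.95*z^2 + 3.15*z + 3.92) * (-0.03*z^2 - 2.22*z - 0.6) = -0.1326*z^5 - 9.7839*z^4 - 0.6375*z^3 - 6.5406*z^2 - 10.5924*z - 2.352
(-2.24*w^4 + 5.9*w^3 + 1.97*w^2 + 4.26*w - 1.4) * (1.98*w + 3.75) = -4.4352*w^5 + 3.282*w^4 + 26.0256*w^3 + 15.8223*w^2 + 13.203*w - 5.25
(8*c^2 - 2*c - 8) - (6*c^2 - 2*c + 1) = 2*c^2 - 9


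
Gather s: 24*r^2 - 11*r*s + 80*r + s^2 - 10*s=24*r^2 + 80*r + s^2 + s*(-11*r - 10)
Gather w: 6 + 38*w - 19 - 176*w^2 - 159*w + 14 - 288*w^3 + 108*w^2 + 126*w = -288*w^3 - 68*w^2 + 5*w + 1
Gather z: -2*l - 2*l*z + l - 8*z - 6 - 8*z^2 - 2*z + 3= -l - 8*z^2 + z*(-2*l - 10) - 3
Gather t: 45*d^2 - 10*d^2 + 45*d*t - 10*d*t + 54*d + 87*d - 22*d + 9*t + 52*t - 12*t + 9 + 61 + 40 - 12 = 35*d^2 + 119*d + t*(35*d + 49) + 98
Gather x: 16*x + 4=16*x + 4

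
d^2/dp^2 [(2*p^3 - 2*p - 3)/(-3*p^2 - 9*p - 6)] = 2*(-4*p^3 - 9*p^2 - 3*p + 3)/(p^6 + 9*p^5 + 33*p^4 + 63*p^3 + 66*p^2 + 36*p + 8)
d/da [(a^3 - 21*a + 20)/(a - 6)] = 2*(a^3 - 9*a^2 + 53)/(a^2 - 12*a + 36)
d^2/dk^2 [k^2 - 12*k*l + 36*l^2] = 2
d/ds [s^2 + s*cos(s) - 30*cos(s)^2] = -s*sin(s) + 2*s + 30*sin(2*s) + cos(s)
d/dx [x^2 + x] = 2*x + 1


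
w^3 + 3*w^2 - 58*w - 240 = (w - 8)*(w + 5)*(w + 6)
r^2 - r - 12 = (r - 4)*(r + 3)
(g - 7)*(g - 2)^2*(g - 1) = g^4 - 12*g^3 + 43*g^2 - 60*g + 28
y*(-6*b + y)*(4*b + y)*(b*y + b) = -24*b^3*y^2 - 24*b^3*y - 2*b^2*y^3 - 2*b^2*y^2 + b*y^4 + b*y^3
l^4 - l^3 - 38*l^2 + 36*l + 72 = (l - 6)*(l - 2)*(l + 1)*(l + 6)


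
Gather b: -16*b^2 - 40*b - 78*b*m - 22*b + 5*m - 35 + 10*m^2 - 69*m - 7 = -16*b^2 + b*(-78*m - 62) + 10*m^2 - 64*m - 42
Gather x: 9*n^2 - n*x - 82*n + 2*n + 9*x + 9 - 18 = 9*n^2 - 80*n + x*(9 - n) - 9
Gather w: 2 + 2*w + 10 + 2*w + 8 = 4*w + 20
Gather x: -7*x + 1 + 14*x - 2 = 7*x - 1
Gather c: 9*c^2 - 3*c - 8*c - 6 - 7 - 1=9*c^2 - 11*c - 14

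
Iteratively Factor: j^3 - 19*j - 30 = (j + 2)*(j^2 - 2*j - 15) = (j + 2)*(j + 3)*(j - 5)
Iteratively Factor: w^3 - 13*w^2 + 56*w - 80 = (w - 4)*(w^2 - 9*w + 20) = (w - 5)*(w - 4)*(w - 4)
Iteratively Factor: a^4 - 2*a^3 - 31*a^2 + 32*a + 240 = (a - 5)*(a^3 + 3*a^2 - 16*a - 48) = (a - 5)*(a - 4)*(a^2 + 7*a + 12) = (a - 5)*(a - 4)*(a + 3)*(a + 4)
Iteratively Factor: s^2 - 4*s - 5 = (s - 5)*(s + 1)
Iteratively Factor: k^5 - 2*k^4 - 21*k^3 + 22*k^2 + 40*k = (k + 4)*(k^4 - 6*k^3 + 3*k^2 + 10*k) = (k - 2)*(k + 4)*(k^3 - 4*k^2 - 5*k) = (k - 5)*(k - 2)*(k + 4)*(k^2 + k) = (k - 5)*(k - 2)*(k + 1)*(k + 4)*(k)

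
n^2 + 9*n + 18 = (n + 3)*(n + 6)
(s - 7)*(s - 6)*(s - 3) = s^3 - 16*s^2 + 81*s - 126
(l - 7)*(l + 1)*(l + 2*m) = l^3 + 2*l^2*m - 6*l^2 - 12*l*m - 7*l - 14*m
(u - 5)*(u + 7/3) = u^2 - 8*u/3 - 35/3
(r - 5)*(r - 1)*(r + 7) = r^3 + r^2 - 37*r + 35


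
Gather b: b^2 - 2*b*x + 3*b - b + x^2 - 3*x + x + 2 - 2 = b^2 + b*(2 - 2*x) + x^2 - 2*x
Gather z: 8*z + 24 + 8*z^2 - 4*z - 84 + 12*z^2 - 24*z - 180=20*z^2 - 20*z - 240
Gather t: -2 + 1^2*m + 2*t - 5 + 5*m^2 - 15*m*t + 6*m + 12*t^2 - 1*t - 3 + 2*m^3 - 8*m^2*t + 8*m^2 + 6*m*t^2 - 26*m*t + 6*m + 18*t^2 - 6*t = 2*m^3 + 13*m^2 + 13*m + t^2*(6*m + 30) + t*(-8*m^2 - 41*m - 5) - 10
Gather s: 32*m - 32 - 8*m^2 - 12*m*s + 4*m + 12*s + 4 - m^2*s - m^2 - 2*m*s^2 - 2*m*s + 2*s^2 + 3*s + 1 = -9*m^2 + 36*m + s^2*(2 - 2*m) + s*(-m^2 - 14*m + 15) - 27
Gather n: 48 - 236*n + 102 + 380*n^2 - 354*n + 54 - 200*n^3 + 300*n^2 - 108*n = -200*n^3 + 680*n^2 - 698*n + 204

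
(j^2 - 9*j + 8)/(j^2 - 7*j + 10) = (j^2 - 9*j + 8)/(j^2 - 7*j + 10)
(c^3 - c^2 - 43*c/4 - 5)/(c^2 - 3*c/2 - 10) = c + 1/2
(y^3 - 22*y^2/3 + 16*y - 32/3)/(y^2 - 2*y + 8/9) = 3*(y^2 - 6*y + 8)/(3*y - 2)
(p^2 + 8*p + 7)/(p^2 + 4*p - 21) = (p + 1)/(p - 3)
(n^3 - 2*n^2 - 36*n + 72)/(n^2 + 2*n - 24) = (n^2 - 8*n + 12)/(n - 4)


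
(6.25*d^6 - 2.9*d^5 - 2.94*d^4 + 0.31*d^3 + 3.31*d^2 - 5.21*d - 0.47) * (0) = 0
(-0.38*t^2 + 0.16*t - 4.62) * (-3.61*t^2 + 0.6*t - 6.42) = 1.3718*t^4 - 0.8056*t^3 + 19.2138*t^2 - 3.7992*t + 29.6604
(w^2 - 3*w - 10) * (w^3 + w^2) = w^5 - 2*w^4 - 13*w^3 - 10*w^2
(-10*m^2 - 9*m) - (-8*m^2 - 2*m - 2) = -2*m^2 - 7*m + 2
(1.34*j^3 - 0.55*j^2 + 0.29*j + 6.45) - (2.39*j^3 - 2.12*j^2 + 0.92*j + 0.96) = -1.05*j^3 + 1.57*j^2 - 0.63*j + 5.49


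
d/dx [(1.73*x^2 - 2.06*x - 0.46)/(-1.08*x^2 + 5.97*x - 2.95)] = (8.1033*x^2 - 11.2006*x + 8.8232)/(1.1664*x^4 - 12.8952*x^3 + 42.0129*x^2 - 35.223*x + 8.7025)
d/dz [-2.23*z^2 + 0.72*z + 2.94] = 0.72 - 4.46*z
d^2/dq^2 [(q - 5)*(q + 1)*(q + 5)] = 6*q + 2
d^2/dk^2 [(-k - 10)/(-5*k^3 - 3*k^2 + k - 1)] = 2*((k + 10)*(15*k^2 + 6*k - 1)^2 + (-15*k^2 - 6*k - 3*(k + 10)*(5*k + 1) + 1)*(5*k^3 + 3*k^2 - k + 1))/(5*k^3 + 3*k^2 - k + 1)^3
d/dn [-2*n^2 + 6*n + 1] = 6 - 4*n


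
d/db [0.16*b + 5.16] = 0.160000000000000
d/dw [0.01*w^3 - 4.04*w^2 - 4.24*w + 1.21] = 0.03*w^2 - 8.08*w - 4.24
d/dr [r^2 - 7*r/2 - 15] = 2*r - 7/2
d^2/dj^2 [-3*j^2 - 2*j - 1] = -6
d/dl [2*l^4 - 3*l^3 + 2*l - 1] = 8*l^3 - 9*l^2 + 2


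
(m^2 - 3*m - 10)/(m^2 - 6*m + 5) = (m + 2)/(m - 1)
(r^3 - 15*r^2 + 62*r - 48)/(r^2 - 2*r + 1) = (r^2 - 14*r + 48)/(r - 1)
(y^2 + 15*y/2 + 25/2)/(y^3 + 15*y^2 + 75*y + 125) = (y + 5/2)/(y^2 + 10*y + 25)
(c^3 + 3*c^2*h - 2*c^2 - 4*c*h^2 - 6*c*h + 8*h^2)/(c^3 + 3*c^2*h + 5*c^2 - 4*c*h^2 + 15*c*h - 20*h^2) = (c - 2)/(c + 5)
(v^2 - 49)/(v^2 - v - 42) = (v + 7)/(v + 6)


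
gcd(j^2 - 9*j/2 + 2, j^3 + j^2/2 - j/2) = j - 1/2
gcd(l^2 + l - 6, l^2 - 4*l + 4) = l - 2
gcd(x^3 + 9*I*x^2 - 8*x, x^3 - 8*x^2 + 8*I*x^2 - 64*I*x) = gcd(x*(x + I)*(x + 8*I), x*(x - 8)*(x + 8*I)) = x^2 + 8*I*x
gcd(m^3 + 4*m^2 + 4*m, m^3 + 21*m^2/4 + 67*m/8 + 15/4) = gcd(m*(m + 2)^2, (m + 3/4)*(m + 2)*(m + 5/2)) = m + 2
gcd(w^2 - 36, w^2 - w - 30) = w - 6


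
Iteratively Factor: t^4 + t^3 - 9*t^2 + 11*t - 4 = (t - 1)*(t^3 + 2*t^2 - 7*t + 4) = (t - 1)*(t + 4)*(t^2 - 2*t + 1) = (t - 1)^2*(t + 4)*(t - 1)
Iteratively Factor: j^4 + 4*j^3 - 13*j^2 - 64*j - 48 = (j + 1)*(j^3 + 3*j^2 - 16*j - 48) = (j + 1)*(j + 3)*(j^2 - 16) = (j - 4)*(j + 1)*(j + 3)*(j + 4)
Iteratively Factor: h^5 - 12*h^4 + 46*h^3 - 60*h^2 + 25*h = (h - 1)*(h^4 - 11*h^3 + 35*h^2 - 25*h) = h*(h - 1)*(h^3 - 11*h^2 + 35*h - 25) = h*(h - 1)^2*(h^2 - 10*h + 25) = h*(h - 5)*(h - 1)^2*(h - 5)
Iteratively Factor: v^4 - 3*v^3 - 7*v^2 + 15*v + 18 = (v - 3)*(v^3 - 7*v - 6) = (v - 3)^2*(v^2 + 3*v + 2) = (v - 3)^2*(v + 1)*(v + 2)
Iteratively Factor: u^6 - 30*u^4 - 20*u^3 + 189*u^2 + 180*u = (u - 5)*(u^5 + 5*u^4 - 5*u^3 - 45*u^2 - 36*u) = (u - 5)*(u + 4)*(u^4 + u^3 - 9*u^2 - 9*u) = (u - 5)*(u + 3)*(u + 4)*(u^3 - 2*u^2 - 3*u) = (u - 5)*(u - 3)*(u + 3)*(u + 4)*(u^2 + u) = u*(u - 5)*(u - 3)*(u + 3)*(u + 4)*(u + 1)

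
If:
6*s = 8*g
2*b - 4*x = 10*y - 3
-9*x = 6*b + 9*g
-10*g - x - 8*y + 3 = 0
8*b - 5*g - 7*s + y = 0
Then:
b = 423/13142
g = 270/6571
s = 360/6571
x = -411/6571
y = 2178/6571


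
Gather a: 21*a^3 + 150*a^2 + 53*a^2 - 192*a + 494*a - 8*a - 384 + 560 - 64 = 21*a^3 + 203*a^2 + 294*a + 112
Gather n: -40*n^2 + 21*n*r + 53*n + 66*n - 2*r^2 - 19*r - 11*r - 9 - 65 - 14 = -40*n^2 + n*(21*r + 119) - 2*r^2 - 30*r - 88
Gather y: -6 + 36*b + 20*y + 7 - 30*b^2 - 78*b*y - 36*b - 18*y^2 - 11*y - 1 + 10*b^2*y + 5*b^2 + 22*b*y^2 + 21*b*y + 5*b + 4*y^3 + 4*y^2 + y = -25*b^2 + 5*b + 4*y^3 + y^2*(22*b - 14) + y*(10*b^2 - 57*b + 10)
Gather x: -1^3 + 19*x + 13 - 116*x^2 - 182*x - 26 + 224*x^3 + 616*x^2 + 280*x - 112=224*x^3 + 500*x^2 + 117*x - 126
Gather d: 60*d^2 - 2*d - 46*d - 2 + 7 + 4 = 60*d^2 - 48*d + 9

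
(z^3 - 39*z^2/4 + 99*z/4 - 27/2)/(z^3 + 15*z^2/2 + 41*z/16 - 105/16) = 4*(z^2 - 9*z + 18)/(4*z^2 + 33*z + 35)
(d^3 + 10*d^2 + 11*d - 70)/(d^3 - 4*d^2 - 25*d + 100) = (d^2 + 5*d - 14)/(d^2 - 9*d + 20)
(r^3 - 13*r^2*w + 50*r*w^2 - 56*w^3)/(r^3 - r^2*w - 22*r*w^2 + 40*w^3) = (r - 7*w)/(r + 5*w)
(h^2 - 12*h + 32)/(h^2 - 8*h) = (h - 4)/h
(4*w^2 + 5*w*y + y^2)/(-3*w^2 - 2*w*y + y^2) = (4*w + y)/(-3*w + y)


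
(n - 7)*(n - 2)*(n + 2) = n^3 - 7*n^2 - 4*n + 28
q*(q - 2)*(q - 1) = q^3 - 3*q^2 + 2*q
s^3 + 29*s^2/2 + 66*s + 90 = (s + 5/2)*(s + 6)^2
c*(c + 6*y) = c^2 + 6*c*y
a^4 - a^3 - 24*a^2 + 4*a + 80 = (a - 5)*(a - 2)*(a + 2)*(a + 4)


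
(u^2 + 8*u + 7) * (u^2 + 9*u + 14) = u^4 + 17*u^3 + 93*u^2 + 175*u + 98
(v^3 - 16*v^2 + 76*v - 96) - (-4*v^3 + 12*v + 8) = 5*v^3 - 16*v^2 + 64*v - 104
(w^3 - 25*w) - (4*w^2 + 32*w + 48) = w^3 - 4*w^2 - 57*w - 48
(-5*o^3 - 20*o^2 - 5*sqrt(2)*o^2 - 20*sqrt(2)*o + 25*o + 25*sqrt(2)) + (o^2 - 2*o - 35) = -5*o^3 - 19*o^2 - 5*sqrt(2)*o^2 - 20*sqrt(2)*o + 23*o - 35 + 25*sqrt(2)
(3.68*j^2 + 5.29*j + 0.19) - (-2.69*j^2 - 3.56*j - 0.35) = 6.37*j^2 + 8.85*j + 0.54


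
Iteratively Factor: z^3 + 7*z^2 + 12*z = (z + 4)*(z^2 + 3*z) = (z + 3)*(z + 4)*(z)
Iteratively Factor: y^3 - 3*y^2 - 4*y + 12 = (y - 3)*(y^2 - 4) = (y - 3)*(y + 2)*(y - 2)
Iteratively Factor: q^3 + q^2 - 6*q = (q)*(q^2 + q - 6) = q*(q + 3)*(q - 2)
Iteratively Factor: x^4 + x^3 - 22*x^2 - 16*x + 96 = (x + 3)*(x^3 - 2*x^2 - 16*x + 32) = (x - 2)*(x + 3)*(x^2 - 16) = (x - 4)*(x - 2)*(x + 3)*(x + 4)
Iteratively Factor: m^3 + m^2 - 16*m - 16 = (m - 4)*(m^2 + 5*m + 4) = (m - 4)*(m + 1)*(m + 4)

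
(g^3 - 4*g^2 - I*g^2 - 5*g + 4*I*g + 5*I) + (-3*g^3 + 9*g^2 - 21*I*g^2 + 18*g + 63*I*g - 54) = -2*g^3 + 5*g^2 - 22*I*g^2 + 13*g + 67*I*g - 54 + 5*I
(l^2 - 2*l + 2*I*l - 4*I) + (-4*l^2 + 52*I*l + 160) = -3*l^2 - 2*l + 54*I*l + 160 - 4*I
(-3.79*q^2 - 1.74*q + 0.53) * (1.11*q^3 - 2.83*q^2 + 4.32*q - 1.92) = -4.2069*q^5 + 8.7943*q^4 - 10.8603*q^3 - 1.7399*q^2 + 5.6304*q - 1.0176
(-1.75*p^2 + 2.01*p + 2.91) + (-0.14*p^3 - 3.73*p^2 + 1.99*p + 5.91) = -0.14*p^3 - 5.48*p^2 + 4.0*p + 8.82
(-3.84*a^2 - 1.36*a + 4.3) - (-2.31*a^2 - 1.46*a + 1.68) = -1.53*a^2 + 0.0999999999999999*a + 2.62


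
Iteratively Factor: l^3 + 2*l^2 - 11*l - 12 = (l - 3)*(l^2 + 5*l + 4) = (l - 3)*(l + 4)*(l + 1)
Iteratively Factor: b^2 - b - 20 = (b + 4)*(b - 5)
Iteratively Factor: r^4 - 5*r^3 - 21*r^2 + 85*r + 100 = (r + 1)*(r^3 - 6*r^2 - 15*r + 100) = (r - 5)*(r + 1)*(r^2 - r - 20) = (r - 5)*(r + 1)*(r + 4)*(r - 5)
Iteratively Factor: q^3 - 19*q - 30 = (q + 3)*(q^2 - 3*q - 10) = (q + 2)*(q + 3)*(q - 5)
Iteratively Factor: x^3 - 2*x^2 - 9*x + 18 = (x - 2)*(x^2 - 9) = (x - 2)*(x + 3)*(x - 3)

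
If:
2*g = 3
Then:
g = 3/2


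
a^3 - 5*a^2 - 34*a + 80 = (a - 8)*(a - 2)*(a + 5)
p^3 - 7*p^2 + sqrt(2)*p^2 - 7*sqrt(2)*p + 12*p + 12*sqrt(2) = (p - 4)*(p - 3)*(p + sqrt(2))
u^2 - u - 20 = (u - 5)*(u + 4)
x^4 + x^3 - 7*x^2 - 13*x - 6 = (x - 3)*(x + 1)^2*(x + 2)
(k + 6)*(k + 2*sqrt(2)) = k^2 + 2*sqrt(2)*k + 6*k + 12*sqrt(2)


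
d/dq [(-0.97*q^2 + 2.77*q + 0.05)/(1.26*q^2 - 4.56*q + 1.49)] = (0.932999999999998*q^2 - 3.0166*q + 4.3553)/(1.5876*q^4 - 11.4912*q^3 + 24.5484*q^2 - 13.5888*q + 2.2201)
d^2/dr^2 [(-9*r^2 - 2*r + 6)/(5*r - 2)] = 188/(125*r^3 - 150*r^2 + 60*r - 8)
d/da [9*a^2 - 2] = 18*a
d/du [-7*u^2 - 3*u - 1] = -14*u - 3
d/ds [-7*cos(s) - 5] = 7*sin(s)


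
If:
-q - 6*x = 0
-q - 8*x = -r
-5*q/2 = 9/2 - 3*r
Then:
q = -9/7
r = 3/7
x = 3/14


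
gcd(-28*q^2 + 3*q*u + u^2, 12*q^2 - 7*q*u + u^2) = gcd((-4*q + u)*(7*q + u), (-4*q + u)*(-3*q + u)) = 4*q - u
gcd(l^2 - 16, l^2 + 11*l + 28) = l + 4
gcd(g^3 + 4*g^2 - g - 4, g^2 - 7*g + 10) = 1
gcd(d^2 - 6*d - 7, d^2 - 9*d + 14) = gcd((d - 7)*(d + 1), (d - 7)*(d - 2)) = d - 7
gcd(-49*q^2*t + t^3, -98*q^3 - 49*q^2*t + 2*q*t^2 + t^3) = 49*q^2 - t^2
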